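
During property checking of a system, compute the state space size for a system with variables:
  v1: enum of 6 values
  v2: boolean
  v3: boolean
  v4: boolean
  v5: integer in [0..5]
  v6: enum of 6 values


State space = product of domain sizes of all variables.
Domain sizes:
  v1 (enum of 6 values): 6
  v2 (boolean): 2
  v3 (boolean): 2
  v4 (boolean): 2
  v5 (integer in [0..5]): 6
  v6 (enum of 6 values): 6
Product = 6 * 2 * 2 * 2 * 6 * 6 = 1728

1728


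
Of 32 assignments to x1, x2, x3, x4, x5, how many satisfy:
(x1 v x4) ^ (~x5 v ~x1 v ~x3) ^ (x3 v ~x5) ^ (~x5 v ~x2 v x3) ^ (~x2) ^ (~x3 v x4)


CNF with 6 clauses over 5 vars (32 assignments).
An assignment satisfies CNF iff every clause has >=1 true literal.
Check each row (bits = x1,x2,x3,x4,x5; clause T/F shown):
  row 0 [00000]: clauses=FTTTTT -> 0
  row 1 [00001]: clauses=FTFTTT -> 0
  row 2 [00010]: clauses=TTTTTT -> 1
  row 3 [00011]: clauses=TTFTTT -> 0
  row 4 [00100]: clauses=FTTTTF -> 0
  row 5 [00101]: clauses=FTTTTF -> 0
  row 6 [00110]: clauses=TTTTTT -> 1
  row 7 [00111]: clauses=TTTTTT -> 1
  row 8 [01000]: clauses=FTTTFT -> 0
  row 9 [01001]: clauses=FTFFFT -> 0
  row 10 [01010]: clauses=TTTTFT -> 0
  row 11 [01011]: clauses=TTFFFT -> 0
  row 12 [01100]: clauses=FTTTFF -> 0
  row 13 [01101]: clauses=FTTTFF -> 0
  row 14 [01110]: clauses=TTTTFT -> 0
  row 15 [01111]: clauses=TTTTFT -> 0
  row 16 [10000]: clauses=TTTTTT -> 1
  row 17 [10001]: clauses=TTFTTT -> 0
  row 18 [10010]: clauses=TTTTTT -> 1
  row 19 [10011]: clauses=TTFTTT -> 0
  row 20 [10100]: clauses=TTTTTF -> 0
  row 21 [10101]: clauses=TFTTTF -> 0
  row 22 [10110]: clauses=TTTTTT -> 1
  row 23 [10111]: clauses=TFTTTT -> 0
  row 24 [11000]: clauses=TTTTFT -> 0
  row 25 [11001]: clauses=TTFFFT -> 0
  row 26 [11010]: clauses=TTTTFT -> 0
  row 27 [11011]: clauses=TTFFFT -> 0
  row 28 [11100]: clauses=TTTTFF -> 0
  row 29 [11101]: clauses=TFTTFF -> 0
  row 30 [11110]: clauses=TTTTFT -> 0
  row 31 [11111]: clauses=TFTTFT -> 0
Full result column, 8 rows per line (x1,x2 fixed per line; x3,x4,x5 runs 000..111 left to right):
  rows 0-7 [x1,x2=00]: 00100011  (ones: 3)
  rows 8-15 [x1,x2=01]: 00000000  (ones: 0)
  rows 16-23 [x1,x2=10]: 10100010  (ones: 3)
  rows 24-31 [x1,x2=11]: 00000000  (ones: 0)
Satisfying assignments = 3+0+3+0 = 6

6


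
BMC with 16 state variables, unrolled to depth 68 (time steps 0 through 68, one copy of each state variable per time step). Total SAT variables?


BMC unrolls to depth k, creating one copy of each state var for steps 0..k.
Step count = 68 + 1 = 69 (steps 0 through 68)
Vars per step = 16
Total = 16 * 69 = 1104

1104


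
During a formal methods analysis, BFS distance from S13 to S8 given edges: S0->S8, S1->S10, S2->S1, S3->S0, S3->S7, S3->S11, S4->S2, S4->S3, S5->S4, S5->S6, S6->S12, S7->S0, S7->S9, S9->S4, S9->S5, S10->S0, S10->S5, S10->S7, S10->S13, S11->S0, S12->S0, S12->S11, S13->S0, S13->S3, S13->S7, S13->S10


BFS layer-by-layer from S13:
  dist 0: {S13}
  dist 1: {S0, S3, S7, S10}
  dist 2: {S5, S8, S9, S11}
  -> S8 reached at distance 2
Shortest path length = 2

2


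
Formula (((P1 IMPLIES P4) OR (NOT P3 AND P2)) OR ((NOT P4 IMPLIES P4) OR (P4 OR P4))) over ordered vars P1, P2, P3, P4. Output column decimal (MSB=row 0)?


Formula: (((P1 IMPLIES P4) OR (NOT P3 AND P2)) OR ((NOT P4 IMPLIES P4) OR (P4 OR P4))) over P1, P2, P3, P4 (16 rows)
Evaluate each row (bits = P1,P2,P3,P4, MSB first):
  row 0 [0000]: (((0 IMPLIES 0) OR (NOT 0 AND 0)) OR ((NOT 0 IMPLIES 0) OR (0 OR 0))) -> 1
  row 1 [0001]: (((0 IMPLIES 1) OR (NOT 0 AND 0)) OR ((NOT 1 IMPLIES 1) OR (1 OR 1))) -> 1
  row 2 [0010]: (((0 IMPLIES 0) OR (NOT 1 AND 0)) OR ((NOT 0 IMPLIES 0) OR (0 OR 0))) -> 1
  row 3 [0011]: (((0 IMPLIES 1) OR (NOT 1 AND 0)) OR ((NOT 1 IMPLIES 1) OR (1 OR 1))) -> 1
  row 4 [0100]: (((0 IMPLIES 0) OR (NOT 0 AND 1)) OR ((NOT 0 IMPLIES 0) OR (0 OR 0))) -> 1
  row 5 [0101]: (((0 IMPLIES 1) OR (NOT 0 AND 1)) OR ((NOT 1 IMPLIES 1) OR (1 OR 1))) -> 1
  row 6 [0110]: (((0 IMPLIES 0) OR (NOT 1 AND 1)) OR ((NOT 0 IMPLIES 0) OR (0 OR 0))) -> 1
  row 7 [0111]: (((0 IMPLIES 1) OR (NOT 1 AND 1)) OR ((NOT 1 IMPLIES 1) OR (1 OR 1))) -> 1
  row 8 [1000]: (((1 IMPLIES 0) OR (NOT 0 AND 0)) OR ((NOT 0 IMPLIES 0) OR (0 OR 0))) -> 0
  row 9 [1001]: (((1 IMPLIES 1) OR (NOT 0 AND 0)) OR ((NOT 1 IMPLIES 1) OR (1 OR 1))) -> 1
  row 10 [1010]: (((1 IMPLIES 0) OR (NOT 1 AND 0)) OR ((NOT 0 IMPLIES 0) OR (0 OR 0))) -> 0
  row 11 [1011]: (((1 IMPLIES 1) OR (NOT 1 AND 0)) OR ((NOT 1 IMPLIES 1) OR (1 OR 1))) -> 1
  row 12 [1100]: (((1 IMPLIES 0) OR (NOT 0 AND 1)) OR ((NOT 0 IMPLIES 0) OR (0 OR 0))) -> 1
  row 13 [1101]: (((1 IMPLIES 1) OR (NOT 0 AND 1)) OR ((NOT 1 IMPLIES 1) OR (1 OR 1))) -> 1
  row 14 [1110]: (((1 IMPLIES 0) OR (NOT 1 AND 1)) OR ((NOT 0 IMPLIES 0) OR (0 OR 0))) -> 0
  row 15 [1111]: (((1 IMPLIES 1) OR (NOT 1 AND 1)) OR ((NOT 1 IMPLIES 1) OR (1 OR 1))) -> 1
Full result column, 4 rows per line (P1,P2 fixed per line; P3,P4 runs 00..11 left to right):
  rows 0-3 [P1,P2=00]: 1111  = hex F
  rows 4-7 [P1,P2=01]: 1111  = hex F
  rows 8-11 [P1,P2=10]: 0101  = hex 5
  rows 12-15 [P1,P2=11]: 1101  = hex D
Output column (row 0 .. row 15) = 1111111101011101
Output column grouped in 4s = 1111 1111 0101 1101 = 0xFF5D
Convert to decimal digit by digit (value = value*16 + digit):
  F -> 15
  15*16 + 15 (F) = 255
  255*16 + 5 = 4085
  4085*16 + 13 (D) = 65373
Decimal = 65373

65373


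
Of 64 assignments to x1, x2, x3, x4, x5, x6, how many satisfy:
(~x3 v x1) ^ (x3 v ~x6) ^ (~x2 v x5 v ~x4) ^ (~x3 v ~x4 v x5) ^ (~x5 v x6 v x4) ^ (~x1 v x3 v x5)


CNF with 6 clauses over 6 vars (64 assignments).
An assignment satisfies CNF iff every clause has >=1 true literal.
Check each row (bits = x1,x2,x3,x4,x5,x6; clause T/F shown):
  row 0 [000000]: clauses=TTTTTT -> 1
  row 1 [000001]: clauses=TFTTTT -> 0
  row 2 [000010]: clauses=TTTTFT -> 0
  row 3 [000011]: clauses=TFTTTT -> 0
  row 4 [000100]: clauses=TTTTTT -> 1
  (every remaining row is evaluated the same way; all 64 results are listed next)
Full result column, 8 rows per line (x1,x2,x3 fixed per line; x4,x5,x6 runs 000..111 left to right):
  rows 0-7 [x1,x2,x3=000]: 10001010  (ones: 3)
  rows 8-15 [x1,x2,x3=001]: 00000000  (ones: 0)
  rows 16-23 [x1,x2,x3=010]: 10000010  (ones: 2)
  rows 24-31 [x1,x2,x3=011]: 00000000  (ones: 0)
  rows 32-39 [x1,x2,x3=100]: 00000010  (ones: 1)
  rows 40-47 [x1,x2,x3=101]: 11010011  (ones: 5)
  rows 48-55 [x1,x2,x3=110]: 00000010  (ones: 1)
  rows 56-63 [x1,x2,x3=111]: 11010011  (ones: 5)
Satisfying assignments = 3+0+2+0+1+5+1+5 = 17

17


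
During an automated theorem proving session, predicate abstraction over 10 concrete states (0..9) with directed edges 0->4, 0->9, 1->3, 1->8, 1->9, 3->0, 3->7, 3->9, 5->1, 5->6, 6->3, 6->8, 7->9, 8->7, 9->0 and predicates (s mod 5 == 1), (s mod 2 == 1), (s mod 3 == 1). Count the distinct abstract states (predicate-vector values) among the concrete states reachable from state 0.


BFS from 0:
Concrete reachable: {0, 4, 9}
Abstract via predicates (s mod 5 == 1), (s mod 2 == 1), (s mod 3 == 1):
  (0,0,0) <- {0}
  (0,0,1) <- {4}
  (0,1,0) <- {9}
Distinct abstract states = 3

3


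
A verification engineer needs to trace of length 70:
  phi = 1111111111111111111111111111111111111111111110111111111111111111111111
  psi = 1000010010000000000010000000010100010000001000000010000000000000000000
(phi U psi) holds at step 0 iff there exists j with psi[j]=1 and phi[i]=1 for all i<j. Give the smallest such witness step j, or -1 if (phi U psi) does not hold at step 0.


(phi U psi) at 0: need smallest j with psi[j]=1 and phi[i]=1 for all i in [0,j).
Scan from step 0:
  step 0: psi=1 and phi held for [0,0) -> witness found
Witness step = 0

0


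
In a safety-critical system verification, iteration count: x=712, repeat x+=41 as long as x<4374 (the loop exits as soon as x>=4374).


Step 1: x goes from 712 toward 4374 by 41; the body runs while x<4374, so iterations = ceil((bound-start)/step)
Step 2: Distance=3662
Step 3: ceil(3662/41)=90

90


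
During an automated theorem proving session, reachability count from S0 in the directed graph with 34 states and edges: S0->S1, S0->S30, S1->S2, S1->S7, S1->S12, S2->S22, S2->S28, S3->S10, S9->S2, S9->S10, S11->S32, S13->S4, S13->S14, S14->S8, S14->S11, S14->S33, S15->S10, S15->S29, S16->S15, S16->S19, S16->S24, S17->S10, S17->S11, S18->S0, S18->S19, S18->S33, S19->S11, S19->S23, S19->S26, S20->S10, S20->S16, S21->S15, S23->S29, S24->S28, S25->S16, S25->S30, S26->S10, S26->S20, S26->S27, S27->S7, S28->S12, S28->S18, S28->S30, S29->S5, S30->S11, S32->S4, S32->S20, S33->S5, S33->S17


BFS from S0:
  layer 0: {S0}
  layer 1: {S1, S30}
  layer 2: {S2, S7, S11, S12}
  layer 3: {S22, S28, S32}
  layer 4: {S4, S18, S20}
  layer 5: {S10, S16, S19, S33}
  layer 6: {S5, S15, S17, S23, S24, S26}
  layer 7: {S27, S29}
Reachable set: {S0, S1, S2, S4, S5, S7, S10, S11, S12, S15, S16, S17, S18, S19, S20, S22, S23, S24, S26, S27, S28, S29, S30, S32, S33}
Count = 25

25


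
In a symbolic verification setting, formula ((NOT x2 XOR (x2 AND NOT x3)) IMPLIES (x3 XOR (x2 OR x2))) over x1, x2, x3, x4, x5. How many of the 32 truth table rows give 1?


Formula: ((NOT x2 XOR (x2 AND NOT x3)) IMPLIES (x3 XOR (x2 OR x2))) over 5 vars (32 rows)
Evaluate each row (x1, x2, x3, x4, x5 as bits, MSB first):
  row 0 [00000]: ((NOT 0 XOR (0 AND NOT 0)) IMPLIES (0 XOR (0 OR 0))) -> 0
  row 1 [00001]: ((NOT 0 XOR (0 AND NOT 0)) IMPLIES (0 XOR (0 OR 0))) -> 0
  row 2 [00010]: ((NOT 0 XOR (0 AND NOT 0)) IMPLIES (0 XOR (0 OR 0))) -> 0
  row 3 [00011]: ((NOT 0 XOR (0 AND NOT 0)) IMPLIES (0 XOR (0 OR 0))) -> 0
  row 4 [00100]: ((NOT 0 XOR (0 AND NOT 1)) IMPLIES (1 XOR (0 OR 0))) -> 1
  row 5 [00101]: ((NOT 0 XOR (0 AND NOT 1)) IMPLIES (1 XOR (0 OR 0))) -> 1
  row 6 [00110]: ((NOT 0 XOR (0 AND NOT 1)) IMPLIES (1 XOR (0 OR 0))) -> 1
  row 7 [00111]: ((NOT 0 XOR (0 AND NOT 1)) IMPLIES (1 XOR (0 OR 0))) -> 1
  row 8 [01000]: ((NOT 1 XOR (1 AND NOT 0)) IMPLIES (0 XOR (1 OR 1))) -> 1
  row 9 [01001]: ((NOT 1 XOR (1 AND NOT 0)) IMPLIES (0 XOR (1 OR 1))) -> 1
  row 10 [01010]: ((NOT 1 XOR (1 AND NOT 0)) IMPLIES (0 XOR (1 OR 1))) -> 1
  row 11 [01011]: ((NOT 1 XOR (1 AND NOT 0)) IMPLIES (0 XOR (1 OR 1))) -> 1
  row 12 [01100]: ((NOT 1 XOR (1 AND NOT 1)) IMPLIES (1 XOR (1 OR 1))) -> 1
  row 13 [01101]: ((NOT 1 XOR (1 AND NOT 1)) IMPLIES (1 XOR (1 OR 1))) -> 1
  row 14 [01110]: ((NOT 1 XOR (1 AND NOT 1)) IMPLIES (1 XOR (1 OR 1))) -> 1
  row 15 [01111]: ((NOT 1 XOR (1 AND NOT 1)) IMPLIES (1 XOR (1 OR 1))) -> 1
  row 16 [10000]: ((NOT 0 XOR (0 AND NOT 0)) IMPLIES (0 XOR (0 OR 0))) -> 0
  row 17 [10001]: ((NOT 0 XOR (0 AND NOT 0)) IMPLIES (0 XOR (0 OR 0))) -> 0
  row 18 [10010]: ((NOT 0 XOR (0 AND NOT 0)) IMPLIES (0 XOR (0 OR 0))) -> 0
  row 19 [10011]: ((NOT 0 XOR (0 AND NOT 0)) IMPLIES (0 XOR (0 OR 0))) -> 0
  row 20 [10100]: ((NOT 0 XOR (0 AND NOT 1)) IMPLIES (1 XOR (0 OR 0))) -> 1
  row 21 [10101]: ((NOT 0 XOR (0 AND NOT 1)) IMPLIES (1 XOR (0 OR 0))) -> 1
  row 22 [10110]: ((NOT 0 XOR (0 AND NOT 1)) IMPLIES (1 XOR (0 OR 0))) -> 1
  row 23 [10111]: ((NOT 0 XOR (0 AND NOT 1)) IMPLIES (1 XOR (0 OR 0))) -> 1
  row 24 [11000]: ((NOT 1 XOR (1 AND NOT 0)) IMPLIES (0 XOR (1 OR 1))) -> 1
  row 25 [11001]: ((NOT 1 XOR (1 AND NOT 0)) IMPLIES (0 XOR (1 OR 1))) -> 1
  row 26 [11010]: ((NOT 1 XOR (1 AND NOT 0)) IMPLIES (0 XOR (1 OR 1))) -> 1
  row 27 [11011]: ((NOT 1 XOR (1 AND NOT 0)) IMPLIES (0 XOR (1 OR 1))) -> 1
  row 28 [11100]: ((NOT 1 XOR (1 AND NOT 1)) IMPLIES (1 XOR (1 OR 1))) -> 1
  row 29 [11101]: ((NOT 1 XOR (1 AND NOT 1)) IMPLIES (1 XOR (1 OR 1))) -> 1
  row 30 [11110]: ((NOT 1 XOR (1 AND NOT 1)) IMPLIES (1 XOR (1 OR 1))) -> 1
  row 31 [11111]: ((NOT 1 XOR (1 AND NOT 1)) IMPLIES (1 XOR (1 OR 1))) -> 1
Full result column, 8 rows per line (x1,x2 fixed per line; x3,x4,x5 runs 000..111 left to right):
  rows 0-7 [x1,x2=00]: 00001111  (ones: 4)
  rows 8-15 [x1,x2=01]: 11111111  (ones: 8)
  rows 16-23 [x1,x2=10]: 00001111  (ones: 4)
  rows 24-31 [x1,x2=11]: 11111111  (ones: 8)
Count of 1-rows = 4+8+4+8 = 24

24


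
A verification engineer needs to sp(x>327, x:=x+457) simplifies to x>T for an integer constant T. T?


Formula: sp(P, x:=E) = exists old_x. (x = E[old_x/x]) AND P[old_x/x] (old_x is the value of x before the assignment; eliminate old_x by solving x = E[old_x/x] for old_x)
Step 1: Precondition P: x>327, i.e. old_x > 327
Step 2: Assignment gives x = old_x + 457, so old_x = x - 457
Step 3: Substitute into P: x - 457 > 327
Step 4: Simplify: x > 327+457 = 784

784


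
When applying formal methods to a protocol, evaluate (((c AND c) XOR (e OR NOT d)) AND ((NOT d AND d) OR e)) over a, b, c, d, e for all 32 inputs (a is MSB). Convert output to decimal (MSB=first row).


Formula: (((c AND c) XOR (e OR NOT d)) AND ((NOT d AND d) OR e)) over a, b, c, d, e (32 rows)
Evaluate each row (bits = a,b,c,d,e, MSB first):
  row 0 [00000]: (((0 AND 0) XOR (0 OR NOT 0)) AND ((NOT 0 AND 0) OR 0)) -> 0
  row 1 [00001]: (((0 AND 0) XOR (1 OR NOT 0)) AND ((NOT 0 AND 0) OR 1)) -> 1
  row 2 [00010]: (((0 AND 0) XOR (0 OR NOT 1)) AND ((NOT 1 AND 1) OR 0)) -> 0
  row 3 [00011]: (((0 AND 0) XOR (1 OR NOT 1)) AND ((NOT 1 AND 1) OR 1)) -> 1
  row 4 [00100]: (((1 AND 1) XOR (0 OR NOT 0)) AND ((NOT 0 AND 0) OR 0)) -> 0
  row 5 [00101]: (((1 AND 1) XOR (1 OR NOT 0)) AND ((NOT 0 AND 0) OR 1)) -> 0
  row 6 [00110]: (((1 AND 1) XOR (0 OR NOT 1)) AND ((NOT 1 AND 1) OR 0)) -> 0
  row 7 [00111]: (((1 AND 1) XOR (1 OR NOT 1)) AND ((NOT 1 AND 1) OR 1)) -> 0
  row 8 [01000]: (((0 AND 0) XOR (0 OR NOT 0)) AND ((NOT 0 AND 0) OR 0)) -> 0
  row 9 [01001]: (((0 AND 0) XOR (1 OR NOT 0)) AND ((NOT 0 AND 0) OR 1)) -> 1
  row 10 [01010]: (((0 AND 0) XOR (0 OR NOT 1)) AND ((NOT 1 AND 1) OR 0)) -> 0
  row 11 [01011]: (((0 AND 0) XOR (1 OR NOT 1)) AND ((NOT 1 AND 1) OR 1)) -> 1
  row 12 [01100]: (((1 AND 1) XOR (0 OR NOT 0)) AND ((NOT 0 AND 0) OR 0)) -> 0
  row 13 [01101]: (((1 AND 1) XOR (1 OR NOT 0)) AND ((NOT 0 AND 0) OR 1)) -> 0
  row 14 [01110]: (((1 AND 1) XOR (0 OR NOT 1)) AND ((NOT 1 AND 1) OR 0)) -> 0
  row 15 [01111]: (((1 AND 1) XOR (1 OR NOT 1)) AND ((NOT 1 AND 1) OR 1)) -> 0
  row 16 [10000]: (((0 AND 0) XOR (0 OR NOT 0)) AND ((NOT 0 AND 0) OR 0)) -> 0
  row 17 [10001]: (((0 AND 0) XOR (1 OR NOT 0)) AND ((NOT 0 AND 0) OR 1)) -> 1
  row 18 [10010]: (((0 AND 0) XOR (0 OR NOT 1)) AND ((NOT 1 AND 1) OR 0)) -> 0
  row 19 [10011]: (((0 AND 0) XOR (1 OR NOT 1)) AND ((NOT 1 AND 1) OR 1)) -> 1
  row 20 [10100]: (((1 AND 1) XOR (0 OR NOT 0)) AND ((NOT 0 AND 0) OR 0)) -> 0
  row 21 [10101]: (((1 AND 1) XOR (1 OR NOT 0)) AND ((NOT 0 AND 0) OR 1)) -> 0
  row 22 [10110]: (((1 AND 1) XOR (0 OR NOT 1)) AND ((NOT 1 AND 1) OR 0)) -> 0
  row 23 [10111]: (((1 AND 1) XOR (1 OR NOT 1)) AND ((NOT 1 AND 1) OR 1)) -> 0
  row 24 [11000]: (((0 AND 0) XOR (0 OR NOT 0)) AND ((NOT 0 AND 0) OR 0)) -> 0
  row 25 [11001]: (((0 AND 0) XOR (1 OR NOT 0)) AND ((NOT 0 AND 0) OR 1)) -> 1
  row 26 [11010]: (((0 AND 0) XOR (0 OR NOT 1)) AND ((NOT 1 AND 1) OR 0)) -> 0
  row 27 [11011]: (((0 AND 0) XOR (1 OR NOT 1)) AND ((NOT 1 AND 1) OR 1)) -> 1
  row 28 [11100]: (((1 AND 1) XOR (0 OR NOT 0)) AND ((NOT 0 AND 0) OR 0)) -> 0
  row 29 [11101]: (((1 AND 1) XOR (1 OR NOT 0)) AND ((NOT 0 AND 0) OR 1)) -> 0
  row 30 [11110]: (((1 AND 1) XOR (0 OR NOT 1)) AND ((NOT 1 AND 1) OR 0)) -> 0
  row 31 [11111]: (((1 AND 1) XOR (1 OR NOT 1)) AND ((NOT 1 AND 1) OR 1)) -> 0
Full result column, 4 rows per line (a,b,c fixed per line; d,e runs 00..11 left to right):
  rows 0-3 [a,b,c=000]: 0101  = hex 5
  rows 4-7 [a,b,c=001]: 0000  = hex 0
  rows 8-11 [a,b,c=010]: 0101  = hex 5
  rows 12-15 [a,b,c=011]: 0000  = hex 0
  rows 16-19 [a,b,c=100]: 0101  = hex 5
  rows 20-23 [a,b,c=101]: 0000  = hex 0
  rows 24-27 [a,b,c=110]: 0101  = hex 5
  rows 28-31 [a,b,c=111]: 0000  = hex 0
Output column (row 0 .. row 31) = 01010000010100000101000001010000
Output column grouped in 4s = 0101 0000 0101 0000 0101 0000 0101 0000 = 0x50505050
Convert to decimal digit by digit (value = value*16 + digit):
  5 -> 5
  5*16 + 0 = 80
  80*16 + 5 = 1285
  1285*16 + 0 = 20560
  20560*16 + 5 = 328965
  328965*16 + 0 = 5263440
  5263440*16 + 5 = 84215045
  84215045*16 + 0 = 1347440720
Decimal = 1347440720

1347440720


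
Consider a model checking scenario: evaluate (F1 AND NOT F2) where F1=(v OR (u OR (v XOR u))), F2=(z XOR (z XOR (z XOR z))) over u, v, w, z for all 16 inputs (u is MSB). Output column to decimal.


F1 = (v OR (u OR (v XOR u)))
F2 = (z XOR (z XOR (z XOR z)))
Counterexample to F1=>F2 is where F1=1 and F2=0.
Evaluate each row (bits = u,v,w,z, MSB first):
  row 0 [0000]: F1=0 F2=0 -> F1&~F2 -> 0
  row 1 [0001]: F1=0 F2=0 -> F1&~F2 -> 0
  row 2 [0010]: F1=0 F2=0 -> F1&~F2 -> 0
  row 3 [0011]: F1=0 F2=0 -> F1&~F2 -> 0
  row 4 [0100]: F1=1 F2=0 -> F1&~F2 -> 1
  row 5 [0101]: F1=1 F2=0 -> F1&~F2 -> 1
  row 6 [0110]: F1=1 F2=0 -> F1&~F2 -> 1
  row 7 [0111]: F1=1 F2=0 -> F1&~F2 -> 1
  row 8 [1000]: F1=1 F2=0 -> F1&~F2 -> 1
  row 9 [1001]: F1=1 F2=0 -> F1&~F2 -> 1
  row 10 [1010]: F1=1 F2=0 -> F1&~F2 -> 1
  row 11 [1011]: F1=1 F2=0 -> F1&~F2 -> 1
  row 12 [1100]: F1=1 F2=0 -> F1&~F2 -> 1
  row 13 [1101]: F1=1 F2=0 -> F1&~F2 -> 1
  row 14 [1110]: F1=1 F2=0 -> F1&~F2 -> 1
  row 15 [1111]: F1=1 F2=0 -> F1&~F2 -> 1
Full result column, 4 rows per line (u,v fixed per line; w,z runs 00..11 left to right):
  rows 0-3 [u,v=00]: 0000  = hex 0
  rows 4-7 [u,v=01]: 1111  = hex F
  rows 8-11 [u,v=10]: 1111  = hex F
  rows 12-15 [u,v=11]: 1111  = hex F
Counterexample vector (row 0 .. row 15) = 0000111111111111
Output column grouped in 4s = 0000 1111 1111 1111 = 0x0FFF
Convert to decimal digit by digit (value = value*16 + digit):
  0 -> 0
  0*16 + 15 (F) = 15
  15*16 + 15 (F) = 255
  255*16 + 15 (F) = 4095
Decimal = 4095

4095


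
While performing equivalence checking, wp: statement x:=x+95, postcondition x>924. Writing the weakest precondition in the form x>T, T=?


Formula: wp(x:=E, P) = P[E/x] (substitute E for x in postcondition)
Step 1: Postcondition: x>924
Step 2: Substitute x+95 for x: x+95>924
Step 3: Solve for x: x > 924-95 = 829

829


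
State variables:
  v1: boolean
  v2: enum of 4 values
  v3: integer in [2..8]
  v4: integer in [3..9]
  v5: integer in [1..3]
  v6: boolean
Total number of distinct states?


State space = product of domain sizes of all variables.
Domain sizes:
  v1 (boolean): 2
  v2 (enum of 4 values): 4
  v3 (integer in [2..8]): 7
  v4 (integer in [3..9]): 7
  v5 (integer in [1..3]): 3
  v6 (boolean): 2
Product = 2 * 4 * 7 * 7 * 3 * 2 = 2352

2352


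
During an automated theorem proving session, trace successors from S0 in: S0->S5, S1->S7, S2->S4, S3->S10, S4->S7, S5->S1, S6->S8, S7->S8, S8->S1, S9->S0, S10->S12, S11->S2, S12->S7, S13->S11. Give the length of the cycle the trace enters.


Trace from S0 until a state repeats:
  S0 -> S5 -> S1 -> S7 -> S8 -> S1
S1 first seen at step 2, revisited at step 5.
Cycle length = 5 - 2 = 3

3


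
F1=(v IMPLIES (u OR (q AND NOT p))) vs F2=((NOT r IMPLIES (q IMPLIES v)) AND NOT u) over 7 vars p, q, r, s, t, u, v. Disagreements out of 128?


F1 = (v IMPLIES (u OR (q AND NOT p)))
F2 = ((NOT r IMPLIES (q IMPLIES v)) AND NOT u)
Evaluate both on each of 128 rows (bits = p,q,r,s,t,u,v):
  row 0 [0000000]: F1=1 F2=1 -> 0
  row 1 [0000001]: F1=0 F2=1 (differ) -> 1
  row 2 [0000010]: F1=1 F2=0 (differ) -> 1
  row 3 [0000011]: F1=1 F2=0 (differ) -> 1
  row 4 [0000100]: F1=1 F2=1 -> 0
  (every remaining row is evaluated the same way; all 128 results are listed next)
Full result column, 8 rows per line (p,q,r,s fixed per line; t,u,v runs 000..111 left to right):
  rows 0-7 [p,q,r,s=0000]: 01110111  (ones: 6)
  rows 8-15 [p,q,r,s=0001]: 01110111  (ones: 6)
  rows 16-23 [p,q,r,s=0010]: 01110111  (ones: 6)
  rows 24-31 [p,q,r,s=0011]: 01110111  (ones: 6)
  rows 32-39 [p,q,r,s=0100]: 10111011  (ones: 6)
  rows 40-47 [p,q,r,s=0101]: 10111011  (ones: 6)
  rows 48-55 [p,q,r,s=0110]: 00110011  (ones: 4)
  rows 56-63 [p,q,r,s=0111]: 00110011  (ones: 4)
  rows 64-71 [p,q,r,s=1000]: 01110111  (ones: 6)
  rows 72-79 [p,q,r,s=1001]: 01110111  (ones: 6)
  rows 80-87 [p,q,r,s=1010]: 01110111  (ones: 6)
  rows 88-95 [p,q,r,s=1011]: 01110111  (ones: 6)
  rows 96-103 [p,q,r,s=1100]: 11111111  (ones: 8)
  rows 104-111 [p,q,r,s=1101]: 11111111  (ones: 8)
  rows 112-119 [p,q,r,s=1110]: 01110111  (ones: 6)
  rows 120-127 [p,q,r,s=1111]: 01110111  (ones: 6)
Disagreements = 6+6+6+6+6+6+4+4+6+6+6+6+8+8+6+6 = 96

96


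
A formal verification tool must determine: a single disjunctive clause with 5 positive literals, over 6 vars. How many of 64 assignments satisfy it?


Step 1: Total=2^6=64
Step 2: Unsat when all 5 false: 2^1=2
Step 3: Sat=64-2=62

62


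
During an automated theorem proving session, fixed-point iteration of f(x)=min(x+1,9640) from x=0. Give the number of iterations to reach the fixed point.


Step 1: x=0, cap=9640, increment=1
Step 2: x grows by 1 each step until capped at 9640; fixed point is x=9640
Step 3: iterations = ceil(9640/1) = 9640

9640


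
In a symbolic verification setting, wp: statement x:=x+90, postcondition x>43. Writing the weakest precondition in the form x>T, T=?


Formula: wp(x:=E, P) = P[E/x] (substitute E for x in postcondition)
Step 1: Postcondition: x>43
Step 2: Substitute x+90 for x: x+90>43
Step 3: Solve for x: x > 43-90 = -47

-47


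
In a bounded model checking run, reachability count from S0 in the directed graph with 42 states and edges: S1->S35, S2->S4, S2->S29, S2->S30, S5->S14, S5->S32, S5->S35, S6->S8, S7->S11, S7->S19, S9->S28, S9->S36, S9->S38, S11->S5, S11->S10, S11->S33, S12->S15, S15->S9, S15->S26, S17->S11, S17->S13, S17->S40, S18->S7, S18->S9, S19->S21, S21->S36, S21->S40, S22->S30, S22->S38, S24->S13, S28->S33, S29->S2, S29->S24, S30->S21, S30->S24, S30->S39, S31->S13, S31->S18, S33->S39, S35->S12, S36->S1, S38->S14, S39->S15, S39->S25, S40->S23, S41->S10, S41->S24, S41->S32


BFS from S0:
  layer 0: {S0}
Reachable set: {S0}
Count = 1

1


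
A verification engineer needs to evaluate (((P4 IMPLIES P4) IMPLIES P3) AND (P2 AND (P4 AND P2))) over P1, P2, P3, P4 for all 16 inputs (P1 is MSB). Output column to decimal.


Formula: (((P4 IMPLIES P4) IMPLIES P3) AND (P2 AND (P4 AND P2))) over P1, P2, P3, P4 (16 rows)
Evaluate each row (bits = P1,P2,P3,P4, MSB first):
  row 0 [0000]: (((0 IMPLIES 0) IMPLIES 0) AND (0 AND (0 AND 0))) -> 0
  row 1 [0001]: (((1 IMPLIES 1) IMPLIES 0) AND (0 AND (1 AND 0))) -> 0
  row 2 [0010]: (((0 IMPLIES 0) IMPLIES 1) AND (0 AND (0 AND 0))) -> 0
  row 3 [0011]: (((1 IMPLIES 1) IMPLIES 1) AND (0 AND (1 AND 0))) -> 0
  row 4 [0100]: (((0 IMPLIES 0) IMPLIES 0) AND (1 AND (0 AND 1))) -> 0
  row 5 [0101]: (((1 IMPLIES 1) IMPLIES 0) AND (1 AND (1 AND 1))) -> 0
  row 6 [0110]: (((0 IMPLIES 0) IMPLIES 1) AND (1 AND (0 AND 1))) -> 0
  row 7 [0111]: (((1 IMPLIES 1) IMPLIES 1) AND (1 AND (1 AND 1))) -> 1
  row 8 [1000]: (((0 IMPLIES 0) IMPLIES 0) AND (0 AND (0 AND 0))) -> 0
  row 9 [1001]: (((1 IMPLIES 1) IMPLIES 0) AND (0 AND (1 AND 0))) -> 0
  row 10 [1010]: (((0 IMPLIES 0) IMPLIES 1) AND (0 AND (0 AND 0))) -> 0
  row 11 [1011]: (((1 IMPLIES 1) IMPLIES 1) AND (0 AND (1 AND 0))) -> 0
  row 12 [1100]: (((0 IMPLIES 0) IMPLIES 0) AND (1 AND (0 AND 1))) -> 0
  row 13 [1101]: (((1 IMPLIES 1) IMPLIES 0) AND (1 AND (1 AND 1))) -> 0
  row 14 [1110]: (((0 IMPLIES 0) IMPLIES 1) AND (1 AND (0 AND 1))) -> 0
  row 15 [1111]: (((1 IMPLIES 1) IMPLIES 1) AND (1 AND (1 AND 1))) -> 1
Full result column, 4 rows per line (P1,P2 fixed per line; P3,P4 runs 00..11 left to right):
  rows 0-3 [P1,P2=00]: 0000  = hex 0
  rows 4-7 [P1,P2=01]: 0001  = hex 1
  rows 8-11 [P1,P2=10]: 0000  = hex 0
  rows 12-15 [P1,P2=11]: 0001  = hex 1
Output column (row 0 .. row 15) = 0000000100000001
Output column grouped in 4s = 0000 0001 0000 0001 = 0x0101
Convert to decimal digit by digit (value = value*16 + digit):
  0 -> 0
  0*16 + 1 = 1
  1*16 + 0 = 16
  16*16 + 1 = 257
Decimal = 257

257


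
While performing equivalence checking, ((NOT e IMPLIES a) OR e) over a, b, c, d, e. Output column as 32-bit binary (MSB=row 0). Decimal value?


Formula: ((NOT e IMPLIES a) OR e) over a, b, c, d, e (32 rows)
Evaluate each row (bits = a,b,c,d,e, MSB first):
  row 0 [00000]: ((NOT 0 IMPLIES 0) OR 0) -> 0
  row 1 [00001]: ((NOT 1 IMPLIES 0) OR 1) -> 1
  row 2 [00010]: ((NOT 0 IMPLIES 0) OR 0) -> 0
  row 3 [00011]: ((NOT 1 IMPLIES 0) OR 1) -> 1
  row 4 [00100]: ((NOT 0 IMPLIES 0) OR 0) -> 0
  row 5 [00101]: ((NOT 1 IMPLIES 0) OR 1) -> 1
  row 6 [00110]: ((NOT 0 IMPLIES 0) OR 0) -> 0
  row 7 [00111]: ((NOT 1 IMPLIES 0) OR 1) -> 1
  row 8 [01000]: ((NOT 0 IMPLIES 0) OR 0) -> 0
  row 9 [01001]: ((NOT 1 IMPLIES 0) OR 1) -> 1
  row 10 [01010]: ((NOT 0 IMPLIES 0) OR 0) -> 0
  row 11 [01011]: ((NOT 1 IMPLIES 0) OR 1) -> 1
  row 12 [01100]: ((NOT 0 IMPLIES 0) OR 0) -> 0
  row 13 [01101]: ((NOT 1 IMPLIES 0) OR 1) -> 1
  row 14 [01110]: ((NOT 0 IMPLIES 0) OR 0) -> 0
  row 15 [01111]: ((NOT 1 IMPLIES 0) OR 1) -> 1
  row 16 [10000]: ((NOT 0 IMPLIES 1) OR 0) -> 1
  row 17 [10001]: ((NOT 1 IMPLIES 1) OR 1) -> 1
  row 18 [10010]: ((NOT 0 IMPLIES 1) OR 0) -> 1
  row 19 [10011]: ((NOT 1 IMPLIES 1) OR 1) -> 1
  row 20 [10100]: ((NOT 0 IMPLIES 1) OR 0) -> 1
  row 21 [10101]: ((NOT 1 IMPLIES 1) OR 1) -> 1
  row 22 [10110]: ((NOT 0 IMPLIES 1) OR 0) -> 1
  row 23 [10111]: ((NOT 1 IMPLIES 1) OR 1) -> 1
  row 24 [11000]: ((NOT 0 IMPLIES 1) OR 0) -> 1
  row 25 [11001]: ((NOT 1 IMPLIES 1) OR 1) -> 1
  row 26 [11010]: ((NOT 0 IMPLIES 1) OR 0) -> 1
  row 27 [11011]: ((NOT 1 IMPLIES 1) OR 1) -> 1
  row 28 [11100]: ((NOT 0 IMPLIES 1) OR 0) -> 1
  row 29 [11101]: ((NOT 1 IMPLIES 1) OR 1) -> 1
  row 30 [11110]: ((NOT 0 IMPLIES 1) OR 0) -> 1
  row 31 [11111]: ((NOT 1 IMPLIES 1) OR 1) -> 1
Full result column, 4 rows per line (a,b,c fixed per line; d,e runs 00..11 left to right):
  rows 0-3 [a,b,c=000]: 0101  = hex 5
  rows 4-7 [a,b,c=001]: 0101  = hex 5
  rows 8-11 [a,b,c=010]: 0101  = hex 5
  rows 12-15 [a,b,c=011]: 0101  = hex 5
  rows 16-19 [a,b,c=100]: 1111  = hex F
  rows 20-23 [a,b,c=101]: 1111  = hex F
  rows 24-27 [a,b,c=110]: 1111  = hex F
  rows 28-31 [a,b,c=111]: 1111  = hex F
Output column (row 0 .. row 31) = 01010101010101011111111111111111
Output column grouped in 4s = 0101 0101 0101 0101 1111 1111 1111 1111 = 0x5555FFFF
Convert to decimal digit by digit (value = value*16 + digit):
  5 -> 5
  5*16 + 5 = 85
  85*16 + 5 = 1365
  1365*16 + 5 = 21845
  21845*16 + 15 (F) = 349535
  349535*16 + 15 (F) = 5592575
  5592575*16 + 15 (F) = 89481215
  89481215*16 + 15 (F) = 1431699455
Decimal = 1431699455

1431699455


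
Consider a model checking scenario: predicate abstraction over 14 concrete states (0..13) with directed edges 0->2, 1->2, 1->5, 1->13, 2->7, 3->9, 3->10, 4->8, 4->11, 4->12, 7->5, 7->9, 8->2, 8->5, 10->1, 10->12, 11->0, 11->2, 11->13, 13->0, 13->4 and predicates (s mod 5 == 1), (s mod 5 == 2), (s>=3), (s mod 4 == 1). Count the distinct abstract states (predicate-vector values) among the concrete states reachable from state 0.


BFS from 0:
Concrete reachable: {0, 2, 5, 7, 9}
Abstract via predicates (s mod 5 == 1), (s mod 5 == 2), (s>=3), (s mod 4 == 1):
  (0,0,0,0) <- {0}
  (0,0,1,1) <- {5, 9}
  (0,1,0,0) <- {2}
  (0,1,1,0) <- {7}
Distinct abstract states = 4

4


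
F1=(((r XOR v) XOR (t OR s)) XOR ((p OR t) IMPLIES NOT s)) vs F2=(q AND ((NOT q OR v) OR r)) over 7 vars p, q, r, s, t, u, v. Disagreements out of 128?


F1 = (((r XOR v) XOR (t OR s)) XOR ((p OR t) IMPLIES NOT s))
F2 = (q AND ((NOT q OR v) OR r))
Evaluate both on each of 128 rows (bits = p,q,r,s,t,u,v):
  row 0 [0000000]: F1=1 F2=0 (differ) -> 1
  row 1 [0000001]: F1=0 F2=0 -> 0
  row 2 [0000010]: F1=1 F2=0 (differ) -> 1
  row 3 [0000011]: F1=0 F2=0 -> 0
  row 4 [0000100]: F1=0 F2=0 -> 0
  (every remaining row is evaluated the same way; all 128 results are listed next)
Full result column, 8 rows per line (p,q,r,s fixed per line; t,u,v runs 000..111 left to right):
  rows 0-7 [p,q,r,s=0000]: 10100101  (ones: 4)
  rows 8-15 [p,q,r,s=0001]: 01011010  (ones: 4)
  rows 16-23 [p,q,r,s=0010]: 01011010  (ones: 4)
  rows 24-31 [p,q,r,s=0011]: 10100101  (ones: 4)
  rows 32-39 [p,q,r,s=0100]: 11110000  (ones: 4)
  rows 40-47 [p,q,r,s=0101]: 00001111  (ones: 4)
  rows 48-55 [p,q,r,s=0110]: 10100101  (ones: 4)
  rows 56-63 [p,q,r,s=0111]: 01011010  (ones: 4)
  rows 64-71 [p,q,r,s=1000]: 10100101  (ones: 4)
  rows 72-79 [p,q,r,s=1001]: 10101010  (ones: 4)
  rows 80-87 [p,q,r,s=1010]: 01011010  (ones: 4)
  rows 88-95 [p,q,r,s=1011]: 01010101  (ones: 4)
  rows 96-103 [p,q,r,s=1100]: 11110000  (ones: 4)
  rows 104-111 [p,q,r,s=1101]: 11111111  (ones: 8)
  rows 112-119 [p,q,r,s=1110]: 10100101  (ones: 4)
  rows 120-127 [p,q,r,s=1111]: 10101010  (ones: 4)
Disagreements = 4+4+4+4+4+4+4+4+4+4+4+4+4+8+4+4 = 68

68


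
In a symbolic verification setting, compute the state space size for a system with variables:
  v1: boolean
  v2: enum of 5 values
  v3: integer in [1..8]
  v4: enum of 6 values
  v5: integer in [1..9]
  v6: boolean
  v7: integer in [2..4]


State space = product of domain sizes of all variables.
Domain sizes:
  v1 (boolean): 2
  v2 (enum of 5 values): 5
  v3 (integer in [1..8]): 8
  v4 (enum of 6 values): 6
  v5 (integer in [1..9]): 9
  v6 (boolean): 2
  v7 (integer in [2..4]): 3
Product = 2 * 5 * 8 * 6 * 9 * 2 * 3 = 25920

25920


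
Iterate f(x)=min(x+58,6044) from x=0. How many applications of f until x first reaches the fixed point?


Step 1: x=0, cap=6044, increment=58
Step 2: x grows by 58 each step until capped at 6044; fixed point is x=6044
Step 3: iterations = ceil(6044/58) = 105

105


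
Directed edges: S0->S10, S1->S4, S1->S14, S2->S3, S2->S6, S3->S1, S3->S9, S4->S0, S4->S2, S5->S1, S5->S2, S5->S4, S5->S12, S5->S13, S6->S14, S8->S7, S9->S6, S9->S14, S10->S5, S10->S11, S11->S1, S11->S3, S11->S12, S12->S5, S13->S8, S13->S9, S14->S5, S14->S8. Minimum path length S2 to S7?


BFS layer-by-layer from S2:
  dist 0: {S2}
  dist 1: {S3, S6}
  dist 2: {S1, S9, S14}
  dist 3: {S4, S5, S8}
  dist 4: {S0, S7, S12, S13}
  -> S7 reached at distance 4
Shortest path length = 4

4


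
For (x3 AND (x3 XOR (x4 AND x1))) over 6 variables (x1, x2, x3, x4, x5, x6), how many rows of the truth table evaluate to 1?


Formula: (x3 AND (x3 XOR (x4 AND x1))) over 6 vars (64 rows)
Evaluate each row (x1, x2, x3, x4, x5, x6 as bits, MSB first):
  row 0 [000000]: (0 AND (0 XOR (0 AND 0))) -> 0
  row 1 [000001]: (0 AND (0 XOR (0 AND 0))) -> 0
  row 2 [000010]: (0 AND (0 XOR (0 AND 0))) -> 0
  row 3 [000011]: (0 AND (0 XOR (0 AND 0))) -> 0
  row 4 [000100]: (0 AND (0 XOR (1 AND 0))) -> 0
  (every remaining row is evaluated the same way; all 64 results are listed next)
Full result column, 8 rows per line (x1,x2,x3 fixed per line; x4,x5,x6 runs 000..111 left to right):
  rows 0-7 [x1,x2,x3=000]: 00000000  (ones: 0)
  rows 8-15 [x1,x2,x3=001]: 11111111  (ones: 8)
  rows 16-23 [x1,x2,x3=010]: 00000000  (ones: 0)
  rows 24-31 [x1,x2,x3=011]: 11111111  (ones: 8)
  rows 32-39 [x1,x2,x3=100]: 00000000  (ones: 0)
  rows 40-47 [x1,x2,x3=101]: 11110000  (ones: 4)
  rows 48-55 [x1,x2,x3=110]: 00000000  (ones: 0)
  rows 56-63 [x1,x2,x3=111]: 11110000  (ones: 4)
Count of 1-rows = 0+8+0+8+0+4+0+4 = 24

24


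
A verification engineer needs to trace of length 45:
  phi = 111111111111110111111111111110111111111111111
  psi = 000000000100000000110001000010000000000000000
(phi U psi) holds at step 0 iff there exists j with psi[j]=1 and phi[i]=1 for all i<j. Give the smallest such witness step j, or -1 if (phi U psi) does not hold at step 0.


(phi U psi) at 0: need smallest j with psi[j]=1 and phi[i]=1 for all i in [0,j).
Scan from step 0:
  step 0: phi=1, psi=0 -> continue
  step 1: phi=1, psi=0 -> continue
  step 2: phi=1, psi=0 -> continue
  step 3: phi=1, psi=0 -> continue
  step 9: psi=1 and phi held for [0,9) -> witness found
Witness step = 9

9


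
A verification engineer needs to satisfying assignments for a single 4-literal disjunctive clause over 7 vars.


Step 1: Total=2^7=128
Step 2: Unsat when all 4 false: 2^3=8
Step 3: Sat=128-8=120

120


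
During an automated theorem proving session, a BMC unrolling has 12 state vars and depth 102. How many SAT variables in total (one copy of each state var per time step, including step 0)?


BMC unrolls to depth k, creating one copy of each state var for steps 0..k.
Step count = 102 + 1 = 103 (steps 0 through 102)
Vars per step = 12
Total = 12 * 103 = 1236

1236


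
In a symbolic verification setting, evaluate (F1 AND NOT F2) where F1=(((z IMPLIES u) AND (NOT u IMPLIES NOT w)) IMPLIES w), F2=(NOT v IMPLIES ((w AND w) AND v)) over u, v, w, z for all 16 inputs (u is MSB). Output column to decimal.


F1 = (((z IMPLIES u) AND (NOT u IMPLIES NOT w)) IMPLIES w)
F2 = (NOT v IMPLIES ((w AND w) AND v))
Counterexample to F1=>F2 is where F1=1 and F2=0.
Evaluate each row (bits = u,v,w,z, MSB first):
  row 0 [0000]: F1=0 F2=0 -> F1&~F2 -> 0
  row 1 [0001]: F1=1 F2=0 -> F1&~F2 -> 1
  row 2 [0010]: F1=1 F2=0 -> F1&~F2 -> 1
  row 3 [0011]: F1=1 F2=0 -> F1&~F2 -> 1
  row 4 [0100]: F1=0 F2=1 -> F1&~F2 -> 0
  row 5 [0101]: F1=1 F2=1 -> F1&~F2 -> 0
  row 6 [0110]: F1=1 F2=1 -> F1&~F2 -> 0
  row 7 [0111]: F1=1 F2=1 -> F1&~F2 -> 0
  row 8 [1000]: F1=0 F2=0 -> F1&~F2 -> 0
  row 9 [1001]: F1=0 F2=0 -> F1&~F2 -> 0
  row 10 [1010]: F1=1 F2=0 -> F1&~F2 -> 1
  row 11 [1011]: F1=1 F2=0 -> F1&~F2 -> 1
  row 12 [1100]: F1=0 F2=1 -> F1&~F2 -> 0
  row 13 [1101]: F1=0 F2=1 -> F1&~F2 -> 0
  row 14 [1110]: F1=1 F2=1 -> F1&~F2 -> 0
  row 15 [1111]: F1=1 F2=1 -> F1&~F2 -> 0
Full result column, 4 rows per line (u,v fixed per line; w,z runs 00..11 left to right):
  rows 0-3 [u,v=00]: 0111  = hex 7
  rows 4-7 [u,v=01]: 0000  = hex 0
  rows 8-11 [u,v=10]: 0011  = hex 3
  rows 12-15 [u,v=11]: 0000  = hex 0
Counterexample vector (row 0 .. row 15) = 0111000000110000
Output column grouped in 4s = 0111 0000 0011 0000 = 0x7030
Convert to decimal digit by digit (value = value*16 + digit):
  7 -> 7
  7*16 + 0 = 112
  112*16 + 3 = 1795
  1795*16 + 0 = 28720
Decimal = 28720

28720


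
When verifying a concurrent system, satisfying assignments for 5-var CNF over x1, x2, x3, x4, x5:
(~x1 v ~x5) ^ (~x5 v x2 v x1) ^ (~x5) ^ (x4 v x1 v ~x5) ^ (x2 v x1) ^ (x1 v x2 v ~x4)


CNF with 6 clauses over 5 vars (32 assignments).
An assignment satisfies CNF iff every clause has >=1 true literal.
Check each row (bits = x1,x2,x3,x4,x5; clause T/F shown):
  row 0 [00000]: clauses=TTTTFT -> 0
  row 1 [00001]: clauses=TFFFFT -> 0
  row 2 [00010]: clauses=TTTTFF -> 0
  row 3 [00011]: clauses=TFFTFF -> 0
  row 4 [00100]: clauses=TTTTFT -> 0
  row 5 [00101]: clauses=TFFFFT -> 0
  row 6 [00110]: clauses=TTTTFF -> 0
  row 7 [00111]: clauses=TFFTFF -> 0
  row 8 [01000]: clauses=TTTTTT -> 1
  row 9 [01001]: clauses=TTFFTT -> 0
  row 10 [01010]: clauses=TTTTTT -> 1
  row 11 [01011]: clauses=TTFTTT -> 0
  row 12 [01100]: clauses=TTTTTT -> 1
  row 13 [01101]: clauses=TTFFTT -> 0
  row 14 [01110]: clauses=TTTTTT -> 1
  row 15 [01111]: clauses=TTFTTT -> 0
  row 16 [10000]: clauses=TTTTTT -> 1
  row 17 [10001]: clauses=FTFTTT -> 0
  row 18 [10010]: clauses=TTTTTT -> 1
  row 19 [10011]: clauses=FTFTTT -> 0
  row 20 [10100]: clauses=TTTTTT -> 1
  row 21 [10101]: clauses=FTFTTT -> 0
  row 22 [10110]: clauses=TTTTTT -> 1
  row 23 [10111]: clauses=FTFTTT -> 0
  row 24 [11000]: clauses=TTTTTT -> 1
  row 25 [11001]: clauses=FTFTTT -> 0
  row 26 [11010]: clauses=TTTTTT -> 1
  row 27 [11011]: clauses=FTFTTT -> 0
  row 28 [11100]: clauses=TTTTTT -> 1
  row 29 [11101]: clauses=FTFTTT -> 0
  row 30 [11110]: clauses=TTTTTT -> 1
  row 31 [11111]: clauses=FTFTTT -> 0
Full result column, 8 rows per line (x1,x2 fixed per line; x3,x4,x5 runs 000..111 left to right):
  rows 0-7 [x1,x2=00]: 00000000  (ones: 0)
  rows 8-15 [x1,x2=01]: 10101010  (ones: 4)
  rows 16-23 [x1,x2=10]: 10101010  (ones: 4)
  rows 24-31 [x1,x2=11]: 10101010  (ones: 4)
Satisfying assignments = 0+4+4+4 = 12

12


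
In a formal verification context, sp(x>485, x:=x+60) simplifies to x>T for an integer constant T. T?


Formula: sp(P, x:=E) = exists old_x. (x = E[old_x/x]) AND P[old_x/x] (old_x is the value of x before the assignment; eliminate old_x by solving x = E[old_x/x] for old_x)
Step 1: Precondition P: x>485, i.e. old_x > 485
Step 2: Assignment gives x = old_x + 60, so old_x = x - 60
Step 3: Substitute into P: x - 60 > 485
Step 4: Simplify: x > 485+60 = 545

545


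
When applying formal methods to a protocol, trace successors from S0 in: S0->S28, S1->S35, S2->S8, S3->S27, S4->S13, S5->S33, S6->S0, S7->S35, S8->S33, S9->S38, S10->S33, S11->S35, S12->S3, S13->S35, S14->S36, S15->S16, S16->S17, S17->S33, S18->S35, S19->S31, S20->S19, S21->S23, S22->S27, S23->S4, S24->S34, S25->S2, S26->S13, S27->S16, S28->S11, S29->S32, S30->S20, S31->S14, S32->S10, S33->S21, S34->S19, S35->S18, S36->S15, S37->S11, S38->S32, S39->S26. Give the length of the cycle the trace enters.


Trace from S0 until a state repeats:
  S0 -> S28 -> S11 -> S35 -> S18 -> S35
S35 first seen at step 3, revisited at step 5.
Cycle length = 5 - 3 = 2

2


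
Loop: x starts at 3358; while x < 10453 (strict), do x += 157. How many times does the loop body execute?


Step 1: x goes from 3358 toward 10453 by 157; the body runs while x<10453, so iterations = ceil((bound-start)/step)
Step 2: Distance=7095
Step 3: ceil(7095/157)=46

46


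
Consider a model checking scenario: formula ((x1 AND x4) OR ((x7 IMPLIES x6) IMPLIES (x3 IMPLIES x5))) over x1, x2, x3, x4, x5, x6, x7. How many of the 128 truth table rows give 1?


Formula: ((x1 AND x4) OR ((x7 IMPLIES x6) IMPLIES (x3 IMPLIES x5))) over 7 vars (128 rows)
Evaluate each row (x1, x2, x3, x4, x5, x6, x7 as bits, MSB first):
  row 0 [0000000]: ((0 AND 0) OR ((0 IMPLIES 0) IMPLIES (0 IMPLIES 0))) -> 1
  row 1 [0000001]: ((0 AND 0) OR ((1 IMPLIES 0) IMPLIES (0 IMPLIES 0))) -> 1
  row 2 [0000010]: ((0 AND 0) OR ((0 IMPLIES 1) IMPLIES (0 IMPLIES 0))) -> 1
  row 3 [0000011]: ((0 AND 0) OR ((1 IMPLIES 1) IMPLIES (0 IMPLIES 0))) -> 1
  row 4 [0000100]: ((0 AND 0) OR ((0 IMPLIES 0) IMPLIES (0 IMPLIES 1))) -> 1
  (every remaining row is evaluated the same way; all 128 results are listed next)
Full result column, 8 rows per line (x1,x2,x3,x4 fixed per line; x5,x6,x7 runs 000..111 left to right):
  rows 0-7 [x1,x2,x3,x4=0000]: 11111111  (ones: 8)
  rows 8-15 [x1,x2,x3,x4=0001]: 11111111  (ones: 8)
  rows 16-23 [x1,x2,x3,x4=0010]: 01001111  (ones: 5)
  rows 24-31 [x1,x2,x3,x4=0011]: 01001111  (ones: 5)
  rows 32-39 [x1,x2,x3,x4=0100]: 11111111  (ones: 8)
  rows 40-47 [x1,x2,x3,x4=0101]: 11111111  (ones: 8)
  rows 48-55 [x1,x2,x3,x4=0110]: 01001111  (ones: 5)
  rows 56-63 [x1,x2,x3,x4=0111]: 01001111  (ones: 5)
  rows 64-71 [x1,x2,x3,x4=1000]: 11111111  (ones: 8)
  rows 72-79 [x1,x2,x3,x4=1001]: 11111111  (ones: 8)
  rows 80-87 [x1,x2,x3,x4=1010]: 01001111  (ones: 5)
  rows 88-95 [x1,x2,x3,x4=1011]: 11111111  (ones: 8)
  rows 96-103 [x1,x2,x3,x4=1100]: 11111111  (ones: 8)
  rows 104-111 [x1,x2,x3,x4=1101]: 11111111  (ones: 8)
  rows 112-119 [x1,x2,x3,x4=1110]: 01001111  (ones: 5)
  rows 120-127 [x1,x2,x3,x4=1111]: 11111111  (ones: 8)
Count of 1-rows = 8+8+5+5+8+8+5+5+8+8+5+8+8+8+5+8 = 110

110


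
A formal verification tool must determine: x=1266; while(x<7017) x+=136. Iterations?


Step 1: x goes from 1266 toward 7017 by 136; the body runs while x<7017, so iterations = ceil((bound-start)/step)
Step 2: Distance=5751
Step 3: ceil(5751/136)=43

43


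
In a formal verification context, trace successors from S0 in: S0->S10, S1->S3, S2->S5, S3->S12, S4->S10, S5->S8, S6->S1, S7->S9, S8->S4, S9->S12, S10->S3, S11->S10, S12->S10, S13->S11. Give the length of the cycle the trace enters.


Trace from S0 until a state repeats:
  S0 -> S10 -> S3 -> S12 -> S10
S10 first seen at step 1, revisited at step 4.
Cycle length = 4 - 1 = 3

3


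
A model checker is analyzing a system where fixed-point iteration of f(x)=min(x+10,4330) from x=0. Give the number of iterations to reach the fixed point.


Step 1: x=0, cap=4330, increment=10
Step 2: x grows by 10 each step until capped at 4330; fixed point is x=4330
Step 3: iterations = ceil(4330/10) = 433

433


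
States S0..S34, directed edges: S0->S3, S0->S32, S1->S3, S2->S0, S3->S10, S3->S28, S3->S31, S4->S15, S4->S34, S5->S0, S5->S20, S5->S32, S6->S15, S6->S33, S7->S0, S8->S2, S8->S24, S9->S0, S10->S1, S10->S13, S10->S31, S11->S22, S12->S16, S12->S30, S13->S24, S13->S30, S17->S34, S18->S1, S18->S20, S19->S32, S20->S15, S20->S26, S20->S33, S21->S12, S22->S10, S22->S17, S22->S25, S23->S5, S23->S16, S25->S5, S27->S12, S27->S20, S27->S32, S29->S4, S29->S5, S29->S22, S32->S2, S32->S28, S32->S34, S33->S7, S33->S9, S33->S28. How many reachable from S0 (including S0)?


BFS from S0:
  layer 0: {S0}
  layer 1: {S3, S32}
  layer 2: {S2, S10, S28, S31, S34}
  layer 3: {S1, S13}
  layer 4: {S24, S30}
Reachable set: {S0, S1, S2, S3, S10, S13, S24, S28, S30, S31, S32, S34}
Count = 12

12
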